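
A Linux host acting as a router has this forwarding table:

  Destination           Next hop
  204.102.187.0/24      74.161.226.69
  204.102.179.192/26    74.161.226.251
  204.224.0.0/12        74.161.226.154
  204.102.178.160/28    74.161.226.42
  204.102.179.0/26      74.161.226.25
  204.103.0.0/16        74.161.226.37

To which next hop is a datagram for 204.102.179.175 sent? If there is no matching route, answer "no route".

No entry's prefix contains 204.102.179.175; there is no default route.

no route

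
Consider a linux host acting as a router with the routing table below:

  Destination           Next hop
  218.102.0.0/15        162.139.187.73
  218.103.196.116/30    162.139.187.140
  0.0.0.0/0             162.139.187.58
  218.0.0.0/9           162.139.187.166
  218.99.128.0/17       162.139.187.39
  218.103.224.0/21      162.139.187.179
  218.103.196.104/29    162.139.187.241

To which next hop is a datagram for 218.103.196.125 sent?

Routes whose prefix contains 218.103.196.125:
  0.0.0.0/0 (default, matches everything) -> 162.139.187.58
  218.0.0.0/9 (218.0.0.0 - 218.127.255.255) -> 162.139.187.166
  218.102.0.0/15 (218.102.0.0 - 218.103.255.255) -> 162.139.187.73
More-specific entries that do NOT match:
  218.103.196.116/30 (218.103.196.116 - 218.103.196.119) does not contain 218.103.196.125
  218.103.196.104/29 (218.103.196.104 - 218.103.196.111) does not contain 218.103.196.125
  218.103.224.0/21 (218.103.224.0 - 218.103.231.255) does not contain 218.103.196.125
  218.99.128.0/17 (218.99.128.0 - 218.99.255.255) does not contain 218.103.196.125
Longest matching prefix is /15 -> next hop 162.139.187.73.

162.139.187.73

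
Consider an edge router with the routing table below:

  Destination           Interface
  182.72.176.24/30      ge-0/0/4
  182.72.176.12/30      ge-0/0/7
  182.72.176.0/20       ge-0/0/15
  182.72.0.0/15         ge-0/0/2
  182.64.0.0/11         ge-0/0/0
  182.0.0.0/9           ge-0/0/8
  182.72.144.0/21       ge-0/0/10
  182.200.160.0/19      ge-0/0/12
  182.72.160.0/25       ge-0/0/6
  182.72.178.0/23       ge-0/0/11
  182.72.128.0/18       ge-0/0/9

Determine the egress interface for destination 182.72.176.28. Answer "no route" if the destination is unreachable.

ge-0/0/15

Routes whose prefix contains 182.72.176.28:
  182.0.0.0/9 (182.0.0.0 - 182.127.255.255) -> ge-0/0/8
  182.64.0.0/11 (182.64.0.0 - 182.95.255.255) -> ge-0/0/0
  182.72.0.0/15 (182.72.0.0 - 182.73.255.255) -> ge-0/0/2
  182.72.128.0/18 (182.72.128.0 - 182.72.191.255) -> ge-0/0/9
  182.72.176.0/20 (182.72.176.0 - 182.72.191.255) -> ge-0/0/15
More-specific entries that do NOT match:
  182.72.176.24/30 (182.72.176.24 - 182.72.176.27) does not contain 182.72.176.28
  182.72.176.12/30 (182.72.176.12 - 182.72.176.15) does not contain 182.72.176.28
  182.72.160.0/25 (182.72.160.0 - 182.72.160.127) does not contain 182.72.176.28
  182.72.178.0/23 (182.72.178.0 - 182.72.179.255) does not contain 182.72.176.28
  182.72.144.0/21 (182.72.144.0 - 182.72.151.255) does not contain 182.72.176.28
Longest matching prefix is /20 -> interface ge-0/0/15.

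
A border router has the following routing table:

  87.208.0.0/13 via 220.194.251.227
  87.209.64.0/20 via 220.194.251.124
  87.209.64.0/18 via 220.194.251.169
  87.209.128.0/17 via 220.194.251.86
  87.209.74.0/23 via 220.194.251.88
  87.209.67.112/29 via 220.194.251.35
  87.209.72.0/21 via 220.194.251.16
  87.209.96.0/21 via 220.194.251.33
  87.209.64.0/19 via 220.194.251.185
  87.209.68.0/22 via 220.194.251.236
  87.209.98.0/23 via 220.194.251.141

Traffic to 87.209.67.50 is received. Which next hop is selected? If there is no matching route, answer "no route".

220.194.251.124

Routes whose prefix contains 87.209.67.50:
  87.208.0.0/13 (87.208.0.0 - 87.215.255.255) -> 220.194.251.227
  87.209.64.0/18 (87.209.64.0 - 87.209.127.255) -> 220.194.251.169
  87.209.64.0/19 (87.209.64.0 - 87.209.95.255) -> 220.194.251.185
  87.209.64.0/20 (87.209.64.0 - 87.209.79.255) -> 220.194.251.124
More-specific entries that do NOT match:
  87.209.67.112/29 (87.209.67.112 - 87.209.67.119) does not contain 87.209.67.50
  87.209.74.0/23 (87.209.74.0 - 87.209.75.255) does not contain 87.209.67.50
  87.209.98.0/23 (87.209.98.0 - 87.209.99.255) does not contain 87.209.67.50
  87.209.68.0/22 (87.209.68.0 - 87.209.71.255) does not contain 87.209.67.50
  87.209.72.0/21 (87.209.72.0 - 87.209.79.255) does not contain 87.209.67.50
  87.209.96.0/21 (87.209.96.0 - 87.209.103.255) does not contain 87.209.67.50
Longest matching prefix is /20 -> next hop 220.194.251.124.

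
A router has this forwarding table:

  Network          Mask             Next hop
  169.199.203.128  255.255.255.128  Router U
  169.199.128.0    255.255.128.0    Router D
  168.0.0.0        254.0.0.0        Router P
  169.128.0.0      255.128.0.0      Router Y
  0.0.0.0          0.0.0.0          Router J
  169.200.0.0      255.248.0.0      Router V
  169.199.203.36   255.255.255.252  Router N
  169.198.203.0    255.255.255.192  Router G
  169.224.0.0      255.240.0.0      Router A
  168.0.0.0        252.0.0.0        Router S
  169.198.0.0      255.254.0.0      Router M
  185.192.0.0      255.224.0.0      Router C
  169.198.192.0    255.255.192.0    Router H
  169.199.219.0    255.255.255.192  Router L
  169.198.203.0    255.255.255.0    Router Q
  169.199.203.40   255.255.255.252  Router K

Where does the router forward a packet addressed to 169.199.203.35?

Routes whose prefix contains 169.199.203.35:
  0.0.0.0/0 (default, matches everything) -> Router J
  168.0.0.0/6 (168.0.0.0 - 171.255.255.255) -> Router S
  168.0.0.0/7 (168.0.0.0 - 169.255.255.255) -> Router P
  169.128.0.0/9 (169.128.0.0 - 169.255.255.255) -> Router Y
  169.198.0.0/15 (169.198.0.0 - 169.199.255.255) -> Router M
  169.199.128.0/17 (169.199.128.0 - 169.199.255.255) -> Router D
More-specific entries that do NOT match:
  169.199.203.36/30 (169.199.203.36 - 169.199.203.39) does not contain 169.199.203.35
  169.199.203.40/30 (169.199.203.40 - 169.199.203.43) does not contain 169.199.203.35
  169.198.203.0/26 (169.198.203.0 - 169.198.203.63) does not contain 169.199.203.35
  169.199.219.0/26 (169.199.219.0 - 169.199.219.63) does not contain 169.199.203.35
  169.199.203.128/25 (169.199.203.128 - 169.199.203.255) does not contain 169.199.203.35
  169.198.203.0/24 (169.198.203.0 - 169.198.203.255) does not contain 169.199.203.35
  169.198.192.0/18 (169.198.192.0 - 169.198.255.255) does not contain 169.199.203.35
Longest matching prefix is /17 -> next hop Router D.

Router D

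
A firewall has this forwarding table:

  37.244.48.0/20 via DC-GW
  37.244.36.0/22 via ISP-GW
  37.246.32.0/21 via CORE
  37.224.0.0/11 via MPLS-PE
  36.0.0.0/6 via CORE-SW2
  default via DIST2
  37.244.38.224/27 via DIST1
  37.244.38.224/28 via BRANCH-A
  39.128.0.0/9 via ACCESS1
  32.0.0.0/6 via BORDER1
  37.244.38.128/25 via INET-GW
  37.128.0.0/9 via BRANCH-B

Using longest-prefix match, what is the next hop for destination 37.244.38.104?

Routes whose prefix contains 37.244.38.104:
  0.0.0.0/0 (default, matches everything) -> DIST2
  36.0.0.0/6 (36.0.0.0 - 39.255.255.255) -> CORE-SW2
  37.128.0.0/9 (37.128.0.0 - 37.255.255.255) -> BRANCH-B
  37.224.0.0/11 (37.224.0.0 - 37.255.255.255) -> MPLS-PE
  37.244.36.0/22 (37.244.36.0 - 37.244.39.255) -> ISP-GW
More-specific entries that do NOT match:
  37.244.38.224/28 (37.244.38.224 - 37.244.38.239) does not contain 37.244.38.104
  37.244.38.224/27 (37.244.38.224 - 37.244.38.255) does not contain 37.244.38.104
  37.244.38.128/25 (37.244.38.128 - 37.244.38.255) does not contain 37.244.38.104
Longest matching prefix is /22 -> next hop ISP-GW.

ISP-GW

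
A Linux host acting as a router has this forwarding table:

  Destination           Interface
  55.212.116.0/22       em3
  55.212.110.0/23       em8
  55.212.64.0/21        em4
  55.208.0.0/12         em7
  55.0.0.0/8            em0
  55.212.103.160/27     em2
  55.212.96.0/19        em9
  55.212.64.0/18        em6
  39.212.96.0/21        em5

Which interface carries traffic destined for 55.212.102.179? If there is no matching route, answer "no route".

Routes whose prefix contains 55.212.102.179:
  55.0.0.0/8 (55.0.0.0 - 55.255.255.255) -> em0
  55.208.0.0/12 (55.208.0.0 - 55.223.255.255) -> em7
  55.212.64.0/18 (55.212.64.0 - 55.212.127.255) -> em6
  55.212.96.0/19 (55.212.96.0 - 55.212.127.255) -> em9
More-specific entries that do NOT match:
  55.212.103.160/27 (55.212.103.160 - 55.212.103.191) does not contain 55.212.102.179
  55.212.110.0/23 (55.212.110.0 - 55.212.111.255) does not contain 55.212.102.179
  55.212.116.0/22 (55.212.116.0 - 55.212.119.255) does not contain 55.212.102.179
  55.212.64.0/21 (55.212.64.0 - 55.212.71.255) does not contain 55.212.102.179
  39.212.96.0/21 (39.212.96.0 - 39.212.103.255) does not contain 55.212.102.179
Longest matching prefix is /19 -> interface em9.

em9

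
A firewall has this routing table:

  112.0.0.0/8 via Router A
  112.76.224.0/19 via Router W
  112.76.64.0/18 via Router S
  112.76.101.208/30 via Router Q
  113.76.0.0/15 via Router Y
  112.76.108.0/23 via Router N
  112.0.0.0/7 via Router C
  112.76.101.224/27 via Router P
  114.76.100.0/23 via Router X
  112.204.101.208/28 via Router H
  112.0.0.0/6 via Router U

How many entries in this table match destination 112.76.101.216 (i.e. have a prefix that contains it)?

4

Prefixes containing 112.76.101.216:
  112.0.0.0/6 (112.0.0.0 - 115.255.255.255)
  112.0.0.0/7 (112.0.0.0 - 113.255.255.255)
  112.0.0.0/8 (112.0.0.0 - 112.255.255.255)
  112.76.64.0/18 (112.76.64.0 - 112.76.127.255)
Total matching entries: 4.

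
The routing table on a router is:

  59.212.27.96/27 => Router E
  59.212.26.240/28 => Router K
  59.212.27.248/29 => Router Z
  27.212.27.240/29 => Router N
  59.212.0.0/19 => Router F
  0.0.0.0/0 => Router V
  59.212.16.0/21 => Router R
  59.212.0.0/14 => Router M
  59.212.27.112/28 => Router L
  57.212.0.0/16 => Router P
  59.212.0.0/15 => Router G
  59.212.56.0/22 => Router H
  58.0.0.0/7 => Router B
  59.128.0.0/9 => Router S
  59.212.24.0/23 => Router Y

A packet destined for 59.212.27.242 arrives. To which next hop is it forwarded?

Routes whose prefix contains 59.212.27.242:
  0.0.0.0/0 (default, matches everything) -> Router V
  58.0.0.0/7 (58.0.0.0 - 59.255.255.255) -> Router B
  59.128.0.0/9 (59.128.0.0 - 59.255.255.255) -> Router S
  59.212.0.0/14 (59.212.0.0 - 59.215.255.255) -> Router M
  59.212.0.0/15 (59.212.0.0 - 59.213.255.255) -> Router G
  59.212.0.0/19 (59.212.0.0 - 59.212.31.255) -> Router F
More-specific entries that do NOT match:
  59.212.27.248/29 (59.212.27.248 - 59.212.27.255) does not contain 59.212.27.242
  27.212.27.240/29 (27.212.27.240 - 27.212.27.247) does not contain 59.212.27.242
  59.212.26.240/28 (59.212.26.240 - 59.212.26.255) does not contain 59.212.27.242
  59.212.27.112/28 (59.212.27.112 - 59.212.27.127) does not contain 59.212.27.242
  59.212.27.96/27 (59.212.27.96 - 59.212.27.127) does not contain 59.212.27.242
  59.212.24.0/23 (59.212.24.0 - 59.212.25.255) does not contain 59.212.27.242
  59.212.56.0/22 (59.212.56.0 - 59.212.59.255) does not contain 59.212.27.242
  59.212.16.0/21 (59.212.16.0 - 59.212.23.255) does not contain 59.212.27.242
Longest matching prefix is /19 -> next hop Router F.

Router F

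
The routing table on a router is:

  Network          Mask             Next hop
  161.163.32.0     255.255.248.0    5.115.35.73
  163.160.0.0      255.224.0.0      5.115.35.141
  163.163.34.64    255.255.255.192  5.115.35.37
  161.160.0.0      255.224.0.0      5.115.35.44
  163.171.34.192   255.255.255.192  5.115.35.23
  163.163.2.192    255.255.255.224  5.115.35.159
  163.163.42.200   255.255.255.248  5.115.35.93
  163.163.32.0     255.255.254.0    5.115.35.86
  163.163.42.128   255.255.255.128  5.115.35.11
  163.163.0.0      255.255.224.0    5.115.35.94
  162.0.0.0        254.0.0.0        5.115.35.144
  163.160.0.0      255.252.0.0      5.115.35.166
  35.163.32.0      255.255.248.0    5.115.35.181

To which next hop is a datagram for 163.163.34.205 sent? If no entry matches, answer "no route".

5.115.35.166

Routes whose prefix contains 163.163.34.205:
  162.0.0.0/7 (162.0.0.0 - 163.255.255.255) -> 5.115.35.144
  163.160.0.0/11 (163.160.0.0 - 163.191.255.255) -> 5.115.35.141
  163.160.0.0/14 (163.160.0.0 - 163.163.255.255) -> 5.115.35.166
More-specific entries that do NOT match:
  163.163.42.200/29 (163.163.42.200 - 163.163.42.207) does not contain 163.163.34.205
  163.163.2.192/27 (163.163.2.192 - 163.163.2.223) does not contain 163.163.34.205
  163.163.34.64/26 (163.163.34.64 - 163.163.34.127) does not contain 163.163.34.205
  163.171.34.192/26 (163.171.34.192 - 163.171.34.255) does not contain 163.163.34.205
  163.163.42.128/25 (163.163.42.128 - 163.163.42.255) does not contain 163.163.34.205
  163.163.32.0/23 (163.163.32.0 - 163.163.33.255) does not contain 163.163.34.205
  161.163.32.0/21 (161.163.32.0 - 161.163.39.255) does not contain 163.163.34.205
  35.163.32.0/21 (35.163.32.0 - 35.163.39.255) does not contain 163.163.34.205
  163.163.0.0/19 (163.163.0.0 - 163.163.31.255) does not contain 163.163.34.205
Longest matching prefix is /14 -> next hop 5.115.35.166.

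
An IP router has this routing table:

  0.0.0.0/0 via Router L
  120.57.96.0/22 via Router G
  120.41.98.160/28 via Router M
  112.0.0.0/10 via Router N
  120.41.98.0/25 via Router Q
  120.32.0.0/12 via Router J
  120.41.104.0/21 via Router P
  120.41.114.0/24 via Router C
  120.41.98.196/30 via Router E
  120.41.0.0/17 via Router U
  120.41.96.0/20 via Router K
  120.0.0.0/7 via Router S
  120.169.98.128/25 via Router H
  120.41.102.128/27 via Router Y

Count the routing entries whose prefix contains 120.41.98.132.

Prefixes containing 120.41.98.132:
  0.0.0.0/0 (default, matches everything)
  120.0.0.0/7 (120.0.0.0 - 121.255.255.255)
  120.32.0.0/12 (120.32.0.0 - 120.47.255.255)
  120.41.0.0/17 (120.41.0.0 - 120.41.127.255)
  120.41.96.0/20 (120.41.96.0 - 120.41.111.255)
Total matching entries: 5.

5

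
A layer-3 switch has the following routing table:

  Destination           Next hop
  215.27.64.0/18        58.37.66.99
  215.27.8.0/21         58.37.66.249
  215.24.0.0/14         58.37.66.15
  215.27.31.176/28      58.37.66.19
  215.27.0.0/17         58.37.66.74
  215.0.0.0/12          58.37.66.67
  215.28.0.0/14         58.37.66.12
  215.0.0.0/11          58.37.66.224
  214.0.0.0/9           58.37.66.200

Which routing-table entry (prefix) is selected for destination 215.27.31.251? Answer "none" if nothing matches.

215.27.0.0/17

Entries matching 215.27.31.251:
  215.0.0.0/11 (215.0.0.0 - 215.31.255.255)
  215.24.0.0/14 (215.24.0.0 - 215.27.255.255)
  215.27.0.0/17 (215.27.0.0 - 215.27.127.255)
Most specific is 215.27.0.0/17.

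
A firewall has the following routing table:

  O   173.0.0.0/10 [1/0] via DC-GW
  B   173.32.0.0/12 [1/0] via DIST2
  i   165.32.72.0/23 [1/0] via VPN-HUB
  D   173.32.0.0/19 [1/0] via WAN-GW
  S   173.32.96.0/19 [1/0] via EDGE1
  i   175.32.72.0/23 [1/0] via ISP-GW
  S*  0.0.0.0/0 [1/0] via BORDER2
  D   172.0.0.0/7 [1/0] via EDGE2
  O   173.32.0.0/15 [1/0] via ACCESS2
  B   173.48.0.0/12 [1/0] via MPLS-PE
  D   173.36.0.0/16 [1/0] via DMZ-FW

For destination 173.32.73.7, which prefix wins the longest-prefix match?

173.32.0.0/15

Entries matching 173.32.73.7:
  0.0.0.0/0 (default, matches everything)
  172.0.0.0/7 (172.0.0.0 - 173.255.255.255)
  173.0.0.0/10 (173.0.0.0 - 173.63.255.255)
  173.32.0.0/12 (173.32.0.0 - 173.47.255.255)
  173.32.0.0/15 (173.32.0.0 - 173.33.255.255)
Most specific is 173.32.0.0/15.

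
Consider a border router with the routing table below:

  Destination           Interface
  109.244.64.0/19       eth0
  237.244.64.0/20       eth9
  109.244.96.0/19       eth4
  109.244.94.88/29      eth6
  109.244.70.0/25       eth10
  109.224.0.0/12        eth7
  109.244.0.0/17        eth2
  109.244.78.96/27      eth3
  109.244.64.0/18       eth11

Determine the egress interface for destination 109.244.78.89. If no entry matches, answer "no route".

Routes whose prefix contains 109.244.78.89:
  109.244.0.0/17 (109.244.0.0 - 109.244.127.255) -> eth2
  109.244.64.0/18 (109.244.64.0 - 109.244.127.255) -> eth11
  109.244.64.0/19 (109.244.64.0 - 109.244.95.255) -> eth0
More-specific entries that do NOT match:
  109.244.94.88/29 (109.244.94.88 - 109.244.94.95) does not contain 109.244.78.89
  109.244.78.96/27 (109.244.78.96 - 109.244.78.127) does not contain 109.244.78.89
  109.244.70.0/25 (109.244.70.0 - 109.244.70.127) does not contain 109.244.78.89
  237.244.64.0/20 (237.244.64.0 - 237.244.79.255) does not contain 109.244.78.89
Longest matching prefix is /19 -> interface eth0.

eth0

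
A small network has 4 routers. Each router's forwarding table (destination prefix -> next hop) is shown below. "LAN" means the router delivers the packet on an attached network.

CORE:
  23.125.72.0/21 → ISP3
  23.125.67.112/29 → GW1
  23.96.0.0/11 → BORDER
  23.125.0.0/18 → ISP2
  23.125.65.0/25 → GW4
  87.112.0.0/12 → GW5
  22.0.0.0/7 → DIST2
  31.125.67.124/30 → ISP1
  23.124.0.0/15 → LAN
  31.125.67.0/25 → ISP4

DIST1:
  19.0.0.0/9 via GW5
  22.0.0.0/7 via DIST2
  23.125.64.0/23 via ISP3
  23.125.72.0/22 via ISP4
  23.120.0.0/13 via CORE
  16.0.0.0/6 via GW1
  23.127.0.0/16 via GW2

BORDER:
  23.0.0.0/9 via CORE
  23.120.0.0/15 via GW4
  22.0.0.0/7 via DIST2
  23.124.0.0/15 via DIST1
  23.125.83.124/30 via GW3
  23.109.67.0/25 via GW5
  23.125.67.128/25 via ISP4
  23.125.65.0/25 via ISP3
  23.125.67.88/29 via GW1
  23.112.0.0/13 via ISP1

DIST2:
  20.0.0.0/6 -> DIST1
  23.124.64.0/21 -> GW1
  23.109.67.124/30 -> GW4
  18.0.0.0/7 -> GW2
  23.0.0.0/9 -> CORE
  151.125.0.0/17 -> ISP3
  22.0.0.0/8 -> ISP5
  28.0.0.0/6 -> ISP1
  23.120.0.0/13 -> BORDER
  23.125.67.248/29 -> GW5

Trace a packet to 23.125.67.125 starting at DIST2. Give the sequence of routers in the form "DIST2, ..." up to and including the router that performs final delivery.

At DIST2: longest match for 23.125.67.125 is 23.120.0.0/13 -> BORDER
At BORDER: longest match for 23.125.67.125 is 23.124.0.0/15 -> DIST1
At DIST1: longest match for 23.125.67.125 is 23.120.0.0/13 -> CORE
At CORE: longest match for 23.125.67.125 is 23.124.0.0/15 -> LAN

DIST2, BORDER, DIST1, CORE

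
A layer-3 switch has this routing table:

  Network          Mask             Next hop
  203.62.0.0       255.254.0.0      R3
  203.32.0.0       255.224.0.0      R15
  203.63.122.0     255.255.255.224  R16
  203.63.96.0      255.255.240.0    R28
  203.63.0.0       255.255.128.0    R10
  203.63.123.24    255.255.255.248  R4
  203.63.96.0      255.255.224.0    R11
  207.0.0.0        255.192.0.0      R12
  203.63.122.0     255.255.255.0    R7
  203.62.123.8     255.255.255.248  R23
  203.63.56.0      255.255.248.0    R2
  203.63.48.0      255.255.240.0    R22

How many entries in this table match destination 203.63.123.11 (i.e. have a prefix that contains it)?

Prefixes containing 203.63.123.11:
  203.32.0.0/11 (203.32.0.0 - 203.63.255.255)
  203.62.0.0/15 (203.62.0.0 - 203.63.255.255)
  203.63.0.0/17 (203.63.0.0 - 203.63.127.255)
  203.63.96.0/19 (203.63.96.0 - 203.63.127.255)
Total matching entries: 4.

4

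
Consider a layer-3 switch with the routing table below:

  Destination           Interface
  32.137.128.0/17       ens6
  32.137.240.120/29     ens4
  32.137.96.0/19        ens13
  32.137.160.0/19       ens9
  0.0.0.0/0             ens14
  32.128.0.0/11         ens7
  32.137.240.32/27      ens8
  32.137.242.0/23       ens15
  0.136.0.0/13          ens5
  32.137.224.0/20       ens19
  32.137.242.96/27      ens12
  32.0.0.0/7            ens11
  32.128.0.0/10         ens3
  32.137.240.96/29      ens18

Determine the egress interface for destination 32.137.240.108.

Routes whose prefix contains 32.137.240.108:
  0.0.0.0/0 (default, matches everything) -> ens14
  32.0.0.0/7 (32.0.0.0 - 33.255.255.255) -> ens11
  32.128.0.0/10 (32.128.0.0 - 32.191.255.255) -> ens3
  32.128.0.0/11 (32.128.0.0 - 32.159.255.255) -> ens7
  32.137.128.0/17 (32.137.128.0 - 32.137.255.255) -> ens6
More-specific entries that do NOT match:
  32.137.240.120/29 (32.137.240.120 - 32.137.240.127) does not contain 32.137.240.108
  32.137.240.96/29 (32.137.240.96 - 32.137.240.103) does not contain 32.137.240.108
  32.137.240.32/27 (32.137.240.32 - 32.137.240.63) does not contain 32.137.240.108
  32.137.242.96/27 (32.137.242.96 - 32.137.242.127) does not contain 32.137.240.108
  32.137.242.0/23 (32.137.242.0 - 32.137.243.255) does not contain 32.137.240.108
  32.137.224.0/20 (32.137.224.0 - 32.137.239.255) does not contain 32.137.240.108
  32.137.96.0/19 (32.137.96.0 - 32.137.127.255) does not contain 32.137.240.108
  32.137.160.0/19 (32.137.160.0 - 32.137.191.255) does not contain 32.137.240.108
Longest matching prefix is /17 -> interface ens6.

ens6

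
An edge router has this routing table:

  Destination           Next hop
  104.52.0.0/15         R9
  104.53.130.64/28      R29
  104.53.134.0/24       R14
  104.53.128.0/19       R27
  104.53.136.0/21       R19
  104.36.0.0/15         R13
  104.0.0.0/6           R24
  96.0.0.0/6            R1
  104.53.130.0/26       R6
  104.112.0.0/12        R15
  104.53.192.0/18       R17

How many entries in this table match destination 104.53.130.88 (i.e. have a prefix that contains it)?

Prefixes containing 104.53.130.88:
  104.0.0.0/6 (104.0.0.0 - 107.255.255.255)
  104.52.0.0/15 (104.52.0.0 - 104.53.255.255)
  104.53.128.0/19 (104.53.128.0 - 104.53.159.255)
Total matching entries: 3.

3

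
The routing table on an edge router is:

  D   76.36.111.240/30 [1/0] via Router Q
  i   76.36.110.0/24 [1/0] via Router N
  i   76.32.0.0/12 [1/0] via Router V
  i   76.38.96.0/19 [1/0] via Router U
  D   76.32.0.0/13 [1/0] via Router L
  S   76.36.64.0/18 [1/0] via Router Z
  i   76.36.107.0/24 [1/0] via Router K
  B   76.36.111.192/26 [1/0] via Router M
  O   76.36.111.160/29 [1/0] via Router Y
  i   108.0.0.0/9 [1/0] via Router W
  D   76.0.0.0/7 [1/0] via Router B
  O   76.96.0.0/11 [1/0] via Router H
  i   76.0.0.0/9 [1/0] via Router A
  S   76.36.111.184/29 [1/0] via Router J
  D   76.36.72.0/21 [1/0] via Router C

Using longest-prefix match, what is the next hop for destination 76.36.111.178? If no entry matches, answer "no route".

Router Z

Routes whose prefix contains 76.36.111.178:
  76.0.0.0/7 (76.0.0.0 - 77.255.255.255) -> Router B
  76.0.0.0/9 (76.0.0.0 - 76.127.255.255) -> Router A
  76.32.0.0/12 (76.32.0.0 - 76.47.255.255) -> Router V
  76.32.0.0/13 (76.32.0.0 - 76.39.255.255) -> Router L
  76.36.64.0/18 (76.36.64.0 - 76.36.127.255) -> Router Z
More-specific entries that do NOT match:
  76.36.111.240/30 (76.36.111.240 - 76.36.111.243) does not contain 76.36.111.178
  76.36.111.160/29 (76.36.111.160 - 76.36.111.167) does not contain 76.36.111.178
  76.36.111.184/29 (76.36.111.184 - 76.36.111.191) does not contain 76.36.111.178
  76.36.111.192/26 (76.36.111.192 - 76.36.111.255) does not contain 76.36.111.178
  76.36.110.0/24 (76.36.110.0 - 76.36.110.255) does not contain 76.36.111.178
  76.36.107.0/24 (76.36.107.0 - 76.36.107.255) does not contain 76.36.111.178
  76.36.72.0/21 (76.36.72.0 - 76.36.79.255) does not contain 76.36.111.178
  76.38.96.0/19 (76.38.96.0 - 76.38.127.255) does not contain 76.36.111.178
Longest matching prefix is /18 -> next hop Router Z.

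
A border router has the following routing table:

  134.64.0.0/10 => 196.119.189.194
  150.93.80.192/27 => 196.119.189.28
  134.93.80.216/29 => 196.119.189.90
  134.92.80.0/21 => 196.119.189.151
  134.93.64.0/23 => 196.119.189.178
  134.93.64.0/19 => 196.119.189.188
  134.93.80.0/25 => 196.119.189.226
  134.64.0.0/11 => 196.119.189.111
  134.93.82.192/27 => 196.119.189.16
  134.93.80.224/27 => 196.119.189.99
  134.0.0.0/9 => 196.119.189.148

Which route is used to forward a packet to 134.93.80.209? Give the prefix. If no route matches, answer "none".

Entries matching 134.93.80.209:
  134.0.0.0/9 (134.0.0.0 - 134.127.255.255)
  134.64.0.0/10 (134.64.0.0 - 134.127.255.255)
  134.64.0.0/11 (134.64.0.0 - 134.95.255.255)
  134.93.64.0/19 (134.93.64.0 - 134.93.95.255)
Most specific is 134.93.64.0/19.

134.93.64.0/19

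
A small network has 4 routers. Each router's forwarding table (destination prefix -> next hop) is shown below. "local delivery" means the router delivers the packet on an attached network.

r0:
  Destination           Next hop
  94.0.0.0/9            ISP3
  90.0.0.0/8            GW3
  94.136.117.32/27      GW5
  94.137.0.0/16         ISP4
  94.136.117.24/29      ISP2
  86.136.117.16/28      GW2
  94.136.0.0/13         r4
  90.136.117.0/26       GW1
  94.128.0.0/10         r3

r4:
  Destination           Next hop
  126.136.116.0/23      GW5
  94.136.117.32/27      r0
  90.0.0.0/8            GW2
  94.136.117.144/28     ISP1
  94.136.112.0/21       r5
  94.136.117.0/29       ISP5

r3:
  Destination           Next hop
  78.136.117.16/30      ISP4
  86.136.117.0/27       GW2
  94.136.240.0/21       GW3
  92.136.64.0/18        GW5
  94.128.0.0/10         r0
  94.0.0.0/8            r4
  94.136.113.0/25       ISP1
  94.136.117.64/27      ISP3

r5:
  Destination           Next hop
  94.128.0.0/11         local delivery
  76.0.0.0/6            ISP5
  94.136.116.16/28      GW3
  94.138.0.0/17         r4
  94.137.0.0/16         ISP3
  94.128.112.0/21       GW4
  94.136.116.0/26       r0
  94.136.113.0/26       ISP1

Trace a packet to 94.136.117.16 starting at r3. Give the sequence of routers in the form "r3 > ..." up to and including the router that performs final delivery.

r3 > r0 > r4 > r5

At r3: longest match for 94.136.117.16 is 94.128.0.0/10 -> r0
At r0: longest match for 94.136.117.16 is 94.136.0.0/13 -> r4
At r4: longest match for 94.136.117.16 is 94.136.112.0/21 -> r5
At r5: longest match for 94.136.117.16 is 94.128.0.0/11 -> local delivery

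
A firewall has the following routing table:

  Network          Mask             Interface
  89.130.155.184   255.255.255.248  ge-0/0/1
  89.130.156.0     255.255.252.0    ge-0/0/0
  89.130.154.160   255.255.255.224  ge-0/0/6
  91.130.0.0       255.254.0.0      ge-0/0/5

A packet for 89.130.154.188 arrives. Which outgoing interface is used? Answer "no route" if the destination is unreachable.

Routes whose prefix contains 89.130.154.188:
  89.130.154.160/27 (89.130.154.160 - 89.130.154.191) -> ge-0/0/6
More-specific entries that do NOT match:
  89.130.155.184/29 (89.130.155.184 - 89.130.155.191) does not contain 89.130.154.188
Longest matching prefix is /27 -> interface ge-0/0/6.

ge-0/0/6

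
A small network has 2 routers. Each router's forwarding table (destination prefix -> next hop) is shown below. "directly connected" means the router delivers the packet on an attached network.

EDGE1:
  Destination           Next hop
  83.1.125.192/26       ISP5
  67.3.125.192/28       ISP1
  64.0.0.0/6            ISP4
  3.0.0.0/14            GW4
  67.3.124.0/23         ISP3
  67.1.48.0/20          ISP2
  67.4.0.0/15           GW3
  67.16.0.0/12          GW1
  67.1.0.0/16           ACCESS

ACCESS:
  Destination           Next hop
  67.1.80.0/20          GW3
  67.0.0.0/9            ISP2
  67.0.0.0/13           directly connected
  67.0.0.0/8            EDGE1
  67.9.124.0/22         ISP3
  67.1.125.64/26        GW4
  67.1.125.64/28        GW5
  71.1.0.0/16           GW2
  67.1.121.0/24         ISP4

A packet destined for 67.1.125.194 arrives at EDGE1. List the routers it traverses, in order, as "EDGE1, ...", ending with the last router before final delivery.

At EDGE1: longest match for 67.1.125.194 is 67.1.0.0/16 -> ACCESS
At ACCESS: longest match for 67.1.125.194 is 67.0.0.0/13 -> directly connected

EDGE1, ACCESS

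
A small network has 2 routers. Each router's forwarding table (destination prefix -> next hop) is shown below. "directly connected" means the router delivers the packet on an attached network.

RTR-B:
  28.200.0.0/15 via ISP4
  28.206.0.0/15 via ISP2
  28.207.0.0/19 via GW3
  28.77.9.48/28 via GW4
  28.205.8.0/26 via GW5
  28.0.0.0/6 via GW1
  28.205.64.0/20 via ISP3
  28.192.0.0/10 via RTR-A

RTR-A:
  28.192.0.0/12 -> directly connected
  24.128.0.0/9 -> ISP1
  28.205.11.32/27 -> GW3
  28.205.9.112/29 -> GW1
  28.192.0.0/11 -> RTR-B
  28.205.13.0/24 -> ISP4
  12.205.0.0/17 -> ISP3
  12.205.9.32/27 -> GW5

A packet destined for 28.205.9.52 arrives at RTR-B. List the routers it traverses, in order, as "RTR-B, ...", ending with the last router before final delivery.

RTR-B, RTR-A

At RTR-B: longest match for 28.205.9.52 is 28.192.0.0/10 -> RTR-A
At RTR-A: longest match for 28.205.9.52 is 28.192.0.0/12 -> directly connected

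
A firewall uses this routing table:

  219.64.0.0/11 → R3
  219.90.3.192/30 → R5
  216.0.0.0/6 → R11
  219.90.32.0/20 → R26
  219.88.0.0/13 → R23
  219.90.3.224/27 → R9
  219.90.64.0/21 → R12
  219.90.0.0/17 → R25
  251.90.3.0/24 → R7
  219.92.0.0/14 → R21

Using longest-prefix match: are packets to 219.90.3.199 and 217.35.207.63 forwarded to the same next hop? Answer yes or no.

no

219.90.3.199: longest match 219.90.0.0/17 -> R25
217.35.207.63: longest match 216.0.0.0/6 -> R11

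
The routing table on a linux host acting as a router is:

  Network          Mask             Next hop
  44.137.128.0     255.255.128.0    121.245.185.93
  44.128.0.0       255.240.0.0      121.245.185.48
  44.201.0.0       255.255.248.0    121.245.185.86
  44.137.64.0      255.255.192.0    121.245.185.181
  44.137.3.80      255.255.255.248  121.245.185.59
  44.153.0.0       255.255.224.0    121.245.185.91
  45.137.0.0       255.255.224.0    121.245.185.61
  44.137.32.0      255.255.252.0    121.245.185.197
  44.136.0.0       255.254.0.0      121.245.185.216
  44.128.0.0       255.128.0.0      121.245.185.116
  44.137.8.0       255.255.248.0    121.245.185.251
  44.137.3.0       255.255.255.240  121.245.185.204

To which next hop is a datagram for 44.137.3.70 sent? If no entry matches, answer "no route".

121.245.185.216

Routes whose prefix contains 44.137.3.70:
  44.128.0.0/9 (44.128.0.0 - 44.255.255.255) -> 121.245.185.116
  44.128.0.0/12 (44.128.0.0 - 44.143.255.255) -> 121.245.185.48
  44.136.0.0/15 (44.136.0.0 - 44.137.255.255) -> 121.245.185.216
More-specific entries that do NOT match:
  44.137.3.80/29 (44.137.3.80 - 44.137.3.87) does not contain 44.137.3.70
  44.137.3.0/28 (44.137.3.0 - 44.137.3.15) does not contain 44.137.3.70
  44.137.32.0/22 (44.137.32.0 - 44.137.35.255) does not contain 44.137.3.70
  44.201.0.0/21 (44.201.0.0 - 44.201.7.255) does not contain 44.137.3.70
  44.137.8.0/21 (44.137.8.0 - 44.137.15.255) does not contain 44.137.3.70
  44.153.0.0/19 (44.153.0.0 - 44.153.31.255) does not contain 44.137.3.70
  45.137.0.0/19 (45.137.0.0 - 45.137.31.255) does not contain 44.137.3.70
  44.137.64.0/18 (44.137.64.0 - 44.137.127.255) does not contain 44.137.3.70
  44.137.128.0/17 (44.137.128.0 - 44.137.255.255) does not contain 44.137.3.70
Longest matching prefix is /15 -> next hop 121.245.185.216.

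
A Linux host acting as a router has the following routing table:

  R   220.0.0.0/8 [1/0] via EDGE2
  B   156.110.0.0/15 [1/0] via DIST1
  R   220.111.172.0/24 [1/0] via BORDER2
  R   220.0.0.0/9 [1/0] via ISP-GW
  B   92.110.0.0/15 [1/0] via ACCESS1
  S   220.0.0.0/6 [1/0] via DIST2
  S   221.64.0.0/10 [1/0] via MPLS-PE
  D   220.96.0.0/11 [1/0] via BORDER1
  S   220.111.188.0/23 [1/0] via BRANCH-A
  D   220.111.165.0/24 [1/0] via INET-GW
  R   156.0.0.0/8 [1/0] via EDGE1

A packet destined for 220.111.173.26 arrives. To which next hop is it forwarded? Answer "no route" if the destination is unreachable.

BORDER1

Routes whose prefix contains 220.111.173.26:
  220.0.0.0/6 (220.0.0.0 - 223.255.255.255) -> DIST2
  220.0.0.0/8 (220.0.0.0 - 220.255.255.255) -> EDGE2
  220.0.0.0/9 (220.0.0.0 - 220.127.255.255) -> ISP-GW
  220.96.0.0/11 (220.96.0.0 - 220.127.255.255) -> BORDER1
More-specific entries that do NOT match:
  220.111.172.0/24 (220.111.172.0 - 220.111.172.255) does not contain 220.111.173.26
  220.111.165.0/24 (220.111.165.0 - 220.111.165.255) does not contain 220.111.173.26
  220.111.188.0/23 (220.111.188.0 - 220.111.189.255) does not contain 220.111.173.26
  156.110.0.0/15 (156.110.0.0 - 156.111.255.255) does not contain 220.111.173.26
  92.110.0.0/15 (92.110.0.0 - 92.111.255.255) does not contain 220.111.173.26
Longest matching prefix is /11 -> next hop BORDER1.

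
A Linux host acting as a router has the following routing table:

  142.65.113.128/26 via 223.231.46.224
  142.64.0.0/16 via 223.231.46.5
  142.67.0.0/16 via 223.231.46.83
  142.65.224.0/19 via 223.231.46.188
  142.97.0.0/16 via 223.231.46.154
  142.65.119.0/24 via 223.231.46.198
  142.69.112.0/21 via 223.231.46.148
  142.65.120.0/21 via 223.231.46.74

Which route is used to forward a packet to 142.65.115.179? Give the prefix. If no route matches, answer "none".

none

142.65.115.179 is outside every listed prefix and there is no default route.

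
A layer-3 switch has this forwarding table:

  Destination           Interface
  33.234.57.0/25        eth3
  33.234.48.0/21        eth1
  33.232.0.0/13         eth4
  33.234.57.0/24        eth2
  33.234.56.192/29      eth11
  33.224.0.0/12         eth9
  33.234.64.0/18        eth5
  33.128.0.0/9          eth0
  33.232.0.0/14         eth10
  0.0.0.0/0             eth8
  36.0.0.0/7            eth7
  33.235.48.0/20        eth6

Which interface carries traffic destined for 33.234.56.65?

eth10

Routes whose prefix contains 33.234.56.65:
  0.0.0.0/0 (default, matches everything) -> eth8
  33.128.0.0/9 (33.128.0.0 - 33.255.255.255) -> eth0
  33.224.0.0/12 (33.224.0.0 - 33.239.255.255) -> eth9
  33.232.0.0/13 (33.232.0.0 - 33.239.255.255) -> eth4
  33.232.0.0/14 (33.232.0.0 - 33.235.255.255) -> eth10
More-specific entries that do NOT match:
  33.234.56.192/29 (33.234.56.192 - 33.234.56.199) does not contain 33.234.56.65
  33.234.57.0/25 (33.234.57.0 - 33.234.57.127) does not contain 33.234.56.65
  33.234.57.0/24 (33.234.57.0 - 33.234.57.255) does not contain 33.234.56.65
  33.234.48.0/21 (33.234.48.0 - 33.234.55.255) does not contain 33.234.56.65
  33.235.48.0/20 (33.235.48.0 - 33.235.63.255) does not contain 33.234.56.65
  33.234.64.0/18 (33.234.64.0 - 33.234.127.255) does not contain 33.234.56.65
Longest matching prefix is /14 -> interface eth10.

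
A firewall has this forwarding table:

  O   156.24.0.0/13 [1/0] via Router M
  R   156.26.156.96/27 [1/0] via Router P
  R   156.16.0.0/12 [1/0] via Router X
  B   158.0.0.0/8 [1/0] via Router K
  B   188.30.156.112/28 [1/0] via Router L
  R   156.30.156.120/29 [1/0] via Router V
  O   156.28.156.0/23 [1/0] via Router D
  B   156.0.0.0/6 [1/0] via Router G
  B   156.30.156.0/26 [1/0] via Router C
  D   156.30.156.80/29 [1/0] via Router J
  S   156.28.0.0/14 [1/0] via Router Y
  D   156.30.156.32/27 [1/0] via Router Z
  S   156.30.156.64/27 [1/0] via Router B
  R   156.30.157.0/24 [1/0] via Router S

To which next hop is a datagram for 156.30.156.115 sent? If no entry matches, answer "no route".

Routes whose prefix contains 156.30.156.115:
  156.0.0.0/6 (156.0.0.0 - 159.255.255.255) -> Router G
  156.16.0.0/12 (156.16.0.0 - 156.31.255.255) -> Router X
  156.24.0.0/13 (156.24.0.0 - 156.31.255.255) -> Router M
  156.28.0.0/14 (156.28.0.0 - 156.31.255.255) -> Router Y
More-specific entries that do NOT match:
  156.30.156.120/29 (156.30.156.120 - 156.30.156.127) does not contain 156.30.156.115
  156.30.156.80/29 (156.30.156.80 - 156.30.156.87) does not contain 156.30.156.115
  188.30.156.112/28 (188.30.156.112 - 188.30.156.127) does not contain 156.30.156.115
  156.26.156.96/27 (156.26.156.96 - 156.26.156.127) does not contain 156.30.156.115
  156.30.156.32/27 (156.30.156.32 - 156.30.156.63) does not contain 156.30.156.115
  156.30.156.64/27 (156.30.156.64 - 156.30.156.95) does not contain 156.30.156.115
  156.30.156.0/26 (156.30.156.0 - 156.30.156.63) does not contain 156.30.156.115
  156.30.157.0/24 (156.30.157.0 - 156.30.157.255) does not contain 156.30.156.115
  156.28.156.0/23 (156.28.156.0 - 156.28.157.255) does not contain 156.30.156.115
Longest matching prefix is /14 -> next hop Router Y.

Router Y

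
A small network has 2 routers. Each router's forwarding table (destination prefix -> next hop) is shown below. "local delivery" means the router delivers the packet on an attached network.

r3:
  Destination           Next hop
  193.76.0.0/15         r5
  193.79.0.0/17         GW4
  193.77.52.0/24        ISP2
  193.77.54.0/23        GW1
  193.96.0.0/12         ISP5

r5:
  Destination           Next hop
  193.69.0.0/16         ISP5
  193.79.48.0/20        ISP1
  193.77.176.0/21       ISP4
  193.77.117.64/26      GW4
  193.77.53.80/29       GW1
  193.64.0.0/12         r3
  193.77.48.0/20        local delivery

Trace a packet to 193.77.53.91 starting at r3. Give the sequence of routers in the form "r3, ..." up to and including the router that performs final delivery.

At r3: longest match for 193.77.53.91 is 193.76.0.0/15 -> r5
At r5: longest match for 193.77.53.91 is 193.77.48.0/20 -> local delivery

r3, r5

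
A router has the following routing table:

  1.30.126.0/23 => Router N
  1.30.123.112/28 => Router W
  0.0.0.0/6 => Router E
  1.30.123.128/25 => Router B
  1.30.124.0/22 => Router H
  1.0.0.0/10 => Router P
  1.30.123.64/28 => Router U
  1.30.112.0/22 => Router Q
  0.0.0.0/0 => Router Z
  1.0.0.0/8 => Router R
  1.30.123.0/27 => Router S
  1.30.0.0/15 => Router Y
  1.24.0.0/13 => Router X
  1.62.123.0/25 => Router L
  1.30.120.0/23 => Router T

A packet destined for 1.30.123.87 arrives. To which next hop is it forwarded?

Router Y

Routes whose prefix contains 1.30.123.87:
  0.0.0.0/0 (default, matches everything) -> Router Z
  0.0.0.0/6 (0.0.0.0 - 3.255.255.255) -> Router E
  1.0.0.0/8 (1.0.0.0 - 1.255.255.255) -> Router R
  1.0.0.0/10 (1.0.0.0 - 1.63.255.255) -> Router P
  1.24.0.0/13 (1.24.0.0 - 1.31.255.255) -> Router X
  1.30.0.0/15 (1.30.0.0 - 1.31.255.255) -> Router Y
More-specific entries that do NOT match:
  1.30.123.112/28 (1.30.123.112 - 1.30.123.127) does not contain 1.30.123.87
  1.30.123.64/28 (1.30.123.64 - 1.30.123.79) does not contain 1.30.123.87
  1.30.123.0/27 (1.30.123.0 - 1.30.123.31) does not contain 1.30.123.87
  1.30.123.128/25 (1.30.123.128 - 1.30.123.255) does not contain 1.30.123.87
  1.62.123.0/25 (1.62.123.0 - 1.62.123.127) does not contain 1.30.123.87
  1.30.126.0/23 (1.30.126.0 - 1.30.127.255) does not contain 1.30.123.87
  1.30.120.0/23 (1.30.120.0 - 1.30.121.255) does not contain 1.30.123.87
  1.30.124.0/22 (1.30.124.0 - 1.30.127.255) does not contain 1.30.123.87
  1.30.112.0/22 (1.30.112.0 - 1.30.115.255) does not contain 1.30.123.87
Longest matching prefix is /15 -> next hop Router Y.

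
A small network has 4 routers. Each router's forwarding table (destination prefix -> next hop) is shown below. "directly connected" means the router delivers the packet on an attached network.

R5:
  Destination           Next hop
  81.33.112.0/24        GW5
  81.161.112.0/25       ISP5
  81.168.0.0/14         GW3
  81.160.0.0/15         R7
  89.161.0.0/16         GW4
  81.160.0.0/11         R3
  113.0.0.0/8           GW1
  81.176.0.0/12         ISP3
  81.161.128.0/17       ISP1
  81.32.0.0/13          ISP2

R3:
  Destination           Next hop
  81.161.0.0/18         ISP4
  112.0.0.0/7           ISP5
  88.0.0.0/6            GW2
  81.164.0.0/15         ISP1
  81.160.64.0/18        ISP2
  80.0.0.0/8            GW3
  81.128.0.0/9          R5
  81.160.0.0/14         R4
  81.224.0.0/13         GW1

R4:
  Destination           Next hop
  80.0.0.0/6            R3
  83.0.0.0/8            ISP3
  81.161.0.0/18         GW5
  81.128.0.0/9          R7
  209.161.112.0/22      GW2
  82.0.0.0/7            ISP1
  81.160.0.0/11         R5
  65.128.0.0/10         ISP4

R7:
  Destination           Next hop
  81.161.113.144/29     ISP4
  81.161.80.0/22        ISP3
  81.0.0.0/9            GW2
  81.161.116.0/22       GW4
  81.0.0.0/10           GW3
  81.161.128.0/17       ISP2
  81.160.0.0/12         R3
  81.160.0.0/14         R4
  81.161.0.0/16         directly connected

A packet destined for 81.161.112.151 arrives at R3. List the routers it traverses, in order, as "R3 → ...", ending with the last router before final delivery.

R3 → R4 → R5 → R7

At R3: longest match for 81.161.112.151 is 81.160.0.0/14 -> R4
At R4: longest match for 81.161.112.151 is 81.160.0.0/11 -> R5
At R5: longest match for 81.161.112.151 is 81.160.0.0/15 -> R7
At R7: longest match for 81.161.112.151 is 81.161.0.0/16 -> directly connected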